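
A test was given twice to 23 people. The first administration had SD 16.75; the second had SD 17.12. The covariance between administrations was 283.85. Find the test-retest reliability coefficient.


r = cov(X,Y) / (SD_X * SD_Y)
r = 283.85 / (16.75 * 17.12)
r = 283.85 / 286.76
r = 0.9899

0.9899


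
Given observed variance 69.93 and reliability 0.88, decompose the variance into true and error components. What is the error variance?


var_true = rxx * var_obs = 0.88 * 69.93 = 61.5384
var_error = var_obs - var_true
var_error = 69.93 - 61.5384
var_error = 8.3916

8.3916


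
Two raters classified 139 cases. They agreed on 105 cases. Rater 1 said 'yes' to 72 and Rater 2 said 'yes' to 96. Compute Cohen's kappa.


P_o = 105/139 = 0.755396
P_e = (72*96 + 67*43) / 19321 = 0.506858
kappa = (P_o - P_e) / (1 - P_e)
kappa = (0.755396 - 0.506858) / (1 - 0.506858)
kappa = 0.504

0.504


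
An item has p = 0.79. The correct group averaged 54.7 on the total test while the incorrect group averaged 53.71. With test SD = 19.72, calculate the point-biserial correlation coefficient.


q = 1 - p = 0.21
rpb = ((M1 - M0) / SD) * sqrt(p * q)
rpb = ((54.7 - 53.71) / 19.72) * sqrt(0.79 * 0.21)
rpb = 0.0204

0.0204


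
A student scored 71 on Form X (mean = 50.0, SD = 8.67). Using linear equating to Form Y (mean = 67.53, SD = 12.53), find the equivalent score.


slope = SD_Y / SD_X = 12.53 / 8.67 ~ 1.4452
intercept = mean_Y - slope * mean_X = 67.53 - (12.53 / 8.67) * 50.0 ~ -4.7307
Y = slope * X + intercept. To avoid rounding drift from the rounded slope/intercept, evaluate the equivalent form Y = mean_Y + SD_Y * (X - mean_X) / SD_X at full precision:
Y = 67.53 + 12.53 * (71 - 50.0) / 8.67
Y = 67.53 + 12.53 * 21.0 / 8.67
Y = 67.53 + 263.13 / 8.67
Y = 67.53 + 30.3495
Y = 97.8795

97.8795


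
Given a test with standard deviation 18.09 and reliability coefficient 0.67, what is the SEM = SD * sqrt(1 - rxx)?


SEM = SD * sqrt(1 - rxx)
SEM = 18.09 * sqrt(1 - 0.67)
SEM = 18.09 * sqrt(0.33) = 18.09 * 0.574456
SEM = 10.3919

10.3919


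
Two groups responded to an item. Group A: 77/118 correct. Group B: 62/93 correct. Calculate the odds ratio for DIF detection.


Odds_A = 77/41 = 1.878
Odds_B = 62/31 = 2.0
OR = Odds_A / Odds_B = 1.878 / 2.0
Exactly, OR = (77 * 31) / (41 * 62) = 2387 / 2542
OR = 0.939

0.939


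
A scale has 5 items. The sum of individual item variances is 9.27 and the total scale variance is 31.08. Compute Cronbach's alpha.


alpha = (k/(k-1)) * (1 - sum(si^2)/s_total^2)
= (5/4) * (1 - 9.27/31.08)
alpha = 0.8772

0.8772


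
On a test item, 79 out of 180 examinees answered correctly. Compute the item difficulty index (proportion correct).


Item difficulty p = number correct / total examinees
p = 79 / 180
p = 0.4389

0.4389


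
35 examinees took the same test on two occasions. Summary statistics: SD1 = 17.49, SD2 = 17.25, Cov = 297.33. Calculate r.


r = cov(X,Y) / (SD_X * SD_Y)
r = 297.33 / (17.49 * 17.25)
r = 297.33 / 301.7025
r = 0.9855

0.9855


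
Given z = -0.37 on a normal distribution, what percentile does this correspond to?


CDF(z) = 0.5 * (1 + erf(z/sqrt(2)))
erf(-0.2616) = -0.2886
CDF = 0.3557
Percentile rank = 0.3557 * 100 = 35.57

35.57


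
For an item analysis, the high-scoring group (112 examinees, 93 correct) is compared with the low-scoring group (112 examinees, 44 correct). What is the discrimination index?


p_upper = 93/112 = 0.8304
p_lower = 44/112 = 0.3929
D = 0.8304 - 0.3929 = 0.4375

0.4375


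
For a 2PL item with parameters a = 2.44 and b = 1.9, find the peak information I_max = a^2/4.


For 2PL, max info at theta = b = 1.9
I_max = a^2 / 4 = 2.44^2 / 4
= 5.9536 / 4
I_max = 1.4884

1.4884


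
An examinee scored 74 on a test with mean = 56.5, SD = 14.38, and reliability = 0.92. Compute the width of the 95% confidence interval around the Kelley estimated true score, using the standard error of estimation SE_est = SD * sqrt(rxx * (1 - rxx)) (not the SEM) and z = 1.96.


True score estimate = 0.92*74 + 0.08*56.5 = 72.6
SE_est = SD * sqrt(rxx * (1 - rxx)) = 14.38 * sqrt(0.92 * 0.08) = 14.38 * sqrt(0.0736) = 3.901196
CI = T_est +/- z * SE_est, so width = 2 * z * SE_est = 2 * 1.96 * 3.901196
Width = 15.2927

15.2927


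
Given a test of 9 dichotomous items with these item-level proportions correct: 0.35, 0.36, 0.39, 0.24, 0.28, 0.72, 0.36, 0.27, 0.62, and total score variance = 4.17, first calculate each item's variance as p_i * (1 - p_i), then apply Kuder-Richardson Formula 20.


For each item, compute p_i * q_i:
  Item 1: 0.35 * 0.65 = 0.2275
  Item 2: 0.36 * 0.64 = 0.2304
  Item 3: 0.39 * 0.61 = 0.2379
  Item 4: 0.24 * 0.76 = 0.1824
  Item 5: 0.28 * 0.72 = 0.2016
  Item 6: 0.72 * 0.28 = 0.2016
  Item 7: 0.36 * 0.64 = 0.2304
  Item 8: 0.27 * 0.73 = 0.1971
  Item 9: 0.62 * 0.38 = 0.2356
Sum(p_i * q_i) = 0.2275 + 0.2304 + 0.2379 + 0.1824 + 0.2016 + 0.2016 + 0.2304 + 0.1971 + 0.2356 = 1.9445
KR-20 = (k/(k-1)) * (1 - Sum(p_i*q_i) / Var_total)
= (9/8) * (1 - 1.9445/4.17)
= 1.125 * 0.5337
KR-20 = 0.6004

0.6004


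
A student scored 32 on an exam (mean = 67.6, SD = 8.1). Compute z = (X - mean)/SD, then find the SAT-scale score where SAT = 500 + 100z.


z = (X - mean) / SD = (32 - 67.6) / 8.1
z = -35.6 / 8.1
z = -4.3951
SAT-scale = SAT = 500 + 100z
Carry z at full precision (z = -35.6 / 8.1) into the conversion:
SAT-scale = 500 + 100 * (-35.6 / 8.1) = 500 + -3560 / 8.1
SAT-scale = 500 + -439.5062
SAT-scale = 60.4938

60.4938


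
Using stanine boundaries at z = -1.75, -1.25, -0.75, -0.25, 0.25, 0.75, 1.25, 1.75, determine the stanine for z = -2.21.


Stanine boundaries: [-1.75, -1.25, -0.75, -0.25, 0.25, 0.75, 1.25, 1.75]
z = -2.21
Check each boundary:
  z < -1.75
  z < -1.25
  z < -0.75
  z < -0.25
  z < 0.25
  z < 0.75
  z < 1.25
  z < 1.75
Highest qualifying boundary gives stanine = 1

1


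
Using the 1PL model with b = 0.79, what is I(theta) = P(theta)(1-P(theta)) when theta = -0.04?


P = 1/(1+exp(-(-0.04-0.79))) = 0.3036
I = P*(1-P) = 0.3036 * 0.6964
I = 0.2114

0.2114


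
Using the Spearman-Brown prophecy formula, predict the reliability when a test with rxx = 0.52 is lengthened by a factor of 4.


r_new = (n * rxx) / (1 + (n-1) * rxx)
r_new = (4 * 0.52) / (1 + 3 * 0.52)
r_new = 2.08 / 2.56
r_new = 0.8125

0.8125


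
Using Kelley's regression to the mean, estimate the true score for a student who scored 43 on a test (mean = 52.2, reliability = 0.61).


T_est = rxx * X + (1 - rxx) * mean
T_est = 0.61 * 43 + 0.39 * 52.2
T_est = 26.23 + 20.358
T_est = 46.588

46.588


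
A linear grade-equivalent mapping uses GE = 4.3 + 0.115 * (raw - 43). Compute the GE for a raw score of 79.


raw - median = 79 - 43 = 36
slope * diff = 0.115 * 36 = 4.14
GE = 4.3 + 4.14
GE = 8.44

8.44


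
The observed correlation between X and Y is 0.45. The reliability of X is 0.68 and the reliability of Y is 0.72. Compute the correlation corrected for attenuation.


r_corrected = rxy / sqrt(rxx * ryy)
= 0.45 / sqrt(0.68 * 0.72)
= 0.45 / sqrt(0.4896)
= 0.45 / 0.699714
r_corrected = 0.6431

0.6431


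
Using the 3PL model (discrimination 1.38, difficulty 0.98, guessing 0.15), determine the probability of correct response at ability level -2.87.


logit = 1.38*(-2.87 - 0.98) = -5.313
P* = 1/(1 + exp(--5.313)) = 0.0049
P = 0.15 + (1 - 0.15) * 0.0049
P = 0.1542

0.1542


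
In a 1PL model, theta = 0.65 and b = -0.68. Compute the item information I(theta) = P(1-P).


P = 1/(1+exp(-(0.65--0.68))) = 0.7908
I = P*(1-P) = 0.7908 * 0.2092
I = 0.1654

0.1654


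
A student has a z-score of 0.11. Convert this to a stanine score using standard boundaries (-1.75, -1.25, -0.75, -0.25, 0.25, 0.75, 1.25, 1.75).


Stanine boundaries: [-1.75, -1.25, -0.75, -0.25, 0.25, 0.75, 1.25, 1.75]
z = 0.11
Check each boundary:
  z >= -1.75 -> could be stanine 2
  z >= -1.25 -> could be stanine 3
  z >= -0.75 -> could be stanine 4
  z >= -0.25 -> could be stanine 5
  z < 0.25
  z < 0.75
  z < 1.25
  z < 1.75
Highest qualifying boundary gives stanine = 5

5


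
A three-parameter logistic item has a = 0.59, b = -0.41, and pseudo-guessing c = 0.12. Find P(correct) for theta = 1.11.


logit = 0.59*(1.11 - -0.41) = 0.8968
P* = 1/(1 + exp(-0.8968)) = 0.7103
P = 0.12 + (1 - 0.12) * 0.7103
P = 0.7451

0.7451


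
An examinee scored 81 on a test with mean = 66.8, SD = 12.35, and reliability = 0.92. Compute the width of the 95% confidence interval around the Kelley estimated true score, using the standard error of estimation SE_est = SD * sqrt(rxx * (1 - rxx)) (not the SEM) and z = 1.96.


True score estimate = 0.92*81 + 0.08*66.8 = 79.864
SE_est = SD * sqrt(rxx * (1 - rxx)) = 12.35 * sqrt(0.92 * 0.08) = 12.35 * sqrt(0.0736) = 3.350471
CI = T_est +/- z * SE_est, so width = 2 * z * SE_est = 2 * 1.96 * 3.350471
Width = 13.1338

13.1338


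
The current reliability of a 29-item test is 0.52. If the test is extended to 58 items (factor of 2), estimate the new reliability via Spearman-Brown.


r_new = (n * rxx) / (1 + (n-1) * rxx)
r_new = (2 * 0.52) / (1 + 1 * 0.52)
r_new = 1.04 / 1.52
r_new = 0.6842

0.6842


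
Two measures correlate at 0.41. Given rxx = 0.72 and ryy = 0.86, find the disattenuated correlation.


r_corrected = rxy / sqrt(rxx * ryy)
= 0.41 / sqrt(0.72 * 0.86)
= 0.41 / sqrt(0.6192)
= 0.41 / 0.786893
r_corrected = 0.521

0.521


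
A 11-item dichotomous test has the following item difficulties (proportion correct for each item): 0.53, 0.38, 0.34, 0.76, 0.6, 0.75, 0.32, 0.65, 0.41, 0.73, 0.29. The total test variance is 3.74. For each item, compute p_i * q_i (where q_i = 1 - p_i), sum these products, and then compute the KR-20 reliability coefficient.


For each item, compute p_i * q_i:
  Item 1: 0.53 * 0.47 = 0.2491
  Item 2: 0.38 * 0.62 = 0.2356
  Item 3: 0.34 * 0.66 = 0.2244
  Item 4: 0.76 * 0.24 = 0.1824
  Item 5: 0.6 * 0.4 = 0.24
  Item 6: 0.75 * 0.25 = 0.1875
  Item 7: 0.32 * 0.68 = 0.2176
  Item 8: 0.65 * 0.35 = 0.2275
  Item 9: 0.41 * 0.59 = 0.2419
  Item 10: 0.73 * 0.27 = 0.1971
  Item 11: 0.29 * 0.71 = 0.2059
Sum(p_i * q_i) = 0.2491 + 0.2356 + 0.2244 + 0.1824 + 0.24 + 0.1875 + 0.2176 + 0.2275 + 0.2419 + 0.1971 + 0.2059 = 2.409
KR-20 = (k/(k-1)) * (1 - Sum(p_i*q_i) / Var_total)
= (11/10) * (1 - 2.409/3.74)
= 1.1 * 0.3559
KR-20 = 0.3915

0.3915


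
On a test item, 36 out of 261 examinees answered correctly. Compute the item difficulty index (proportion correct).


Item difficulty p = number correct / total examinees
p = 36 / 261
p = 0.1379

0.1379


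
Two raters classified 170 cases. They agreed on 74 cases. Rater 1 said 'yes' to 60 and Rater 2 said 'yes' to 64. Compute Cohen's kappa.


P_o = 74/170 = 0.435294
P_e = (60*64 + 110*106) / 28900 = 0.536332
kappa = (P_o - P_e) / (1 - P_e)
kappa = (0.435294 - 0.536332) / (1 - 0.536332)
kappa = -0.2179

-0.2179


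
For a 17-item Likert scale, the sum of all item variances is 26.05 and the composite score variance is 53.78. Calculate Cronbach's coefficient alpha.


alpha = (k/(k-1)) * (1 - sum(si^2)/s_total^2)
= (17/16) * (1 - 26.05/53.78)
alpha = 0.5478

0.5478


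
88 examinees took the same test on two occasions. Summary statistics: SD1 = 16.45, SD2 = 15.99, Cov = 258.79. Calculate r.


r = cov(X,Y) / (SD_X * SD_Y)
r = 258.79 / (16.45 * 15.99)
r = 258.79 / 263.0355
r = 0.9839

0.9839


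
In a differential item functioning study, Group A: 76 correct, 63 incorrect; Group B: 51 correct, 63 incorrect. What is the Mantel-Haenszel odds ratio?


Odds_A = 76/63 = 1.2063
Odds_B = 51/63 = 0.8095
OR = Odds_A / Odds_B = 1.2063 / 0.8095
Exactly, OR = (76 * 63) / (63 * 51) = 4788 / 3213
OR = 1.4902

1.4902


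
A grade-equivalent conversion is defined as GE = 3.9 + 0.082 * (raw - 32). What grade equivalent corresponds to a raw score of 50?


raw - median = 50 - 32 = 18
slope * diff = 0.082 * 18 = 1.476
GE = 3.9 + 1.476
GE = 5.376

5.376


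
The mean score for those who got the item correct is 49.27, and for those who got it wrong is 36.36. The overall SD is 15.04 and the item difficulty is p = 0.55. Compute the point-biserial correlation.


q = 1 - p = 0.45
rpb = ((M1 - M0) / SD) * sqrt(p * q)
rpb = ((49.27 - 36.36) / 15.04) * sqrt(0.55 * 0.45)
rpb = 0.427

0.427


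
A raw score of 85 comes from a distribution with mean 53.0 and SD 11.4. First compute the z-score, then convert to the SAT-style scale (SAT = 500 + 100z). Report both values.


z = (X - mean) / SD = (85 - 53.0) / 11.4
z = 32.0 / 11.4
z = 2.807
SAT-scale = SAT = 500 + 100z
Carry z at full precision (z = 32.0 / 11.4) into the conversion:
SAT-scale = 500 + 100 * (32.0 / 11.4) = 500 + 3200 / 11.4
SAT-scale = 500 + 280.7018
SAT-scale = 780.7018

780.7018


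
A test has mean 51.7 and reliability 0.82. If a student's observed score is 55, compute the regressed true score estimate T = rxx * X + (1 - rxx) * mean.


T_est = rxx * X + (1 - rxx) * mean
T_est = 0.82 * 55 + 0.18 * 51.7
T_est = 45.1 + 9.306
T_est = 54.406

54.406


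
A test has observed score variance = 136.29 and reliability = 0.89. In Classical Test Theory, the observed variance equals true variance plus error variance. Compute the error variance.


var_true = rxx * var_obs = 0.89 * 136.29 = 121.2981
var_error = var_obs - var_true
var_error = 136.29 - 121.2981
var_error = 14.9919

14.9919


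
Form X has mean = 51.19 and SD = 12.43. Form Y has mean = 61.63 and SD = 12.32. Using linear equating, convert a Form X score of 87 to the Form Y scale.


slope = SD_Y / SD_X = 12.32 / 12.43 ~ 0.9912
intercept = mean_Y - slope * mean_X = 61.63 - (12.32 / 12.43) * 51.19 ~ 10.893
Y = slope * X + intercept. To avoid rounding drift from the rounded slope/intercept, evaluate the equivalent form Y = mean_Y + SD_Y * (X - mean_X) / SD_X at full precision:
Y = 61.63 + 12.32 * (87 - 51.19) / 12.43
Y = 61.63 + 12.32 * 35.81 / 12.43
Y = 61.63 + 441.1792 / 12.43
Y = 61.63 + 35.4931
Y = 97.1231

97.1231


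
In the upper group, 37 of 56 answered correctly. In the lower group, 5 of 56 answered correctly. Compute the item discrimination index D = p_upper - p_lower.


p_upper = 37/56 = 0.6607
p_lower = 5/56 = 0.0893
D = 0.6607 - 0.0893 = 0.5714

0.5714


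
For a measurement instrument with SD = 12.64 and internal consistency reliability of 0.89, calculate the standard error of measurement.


SEM = SD * sqrt(1 - rxx)
SEM = 12.64 * sqrt(1 - 0.89)
SEM = 12.64 * sqrt(0.11) = 12.64 * 0.331662
SEM = 4.1922

4.1922


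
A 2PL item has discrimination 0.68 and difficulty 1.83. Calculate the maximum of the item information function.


For 2PL, max info at theta = b = 1.83
I_max = a^2 / 4 = 0.68^2 / 4
= 0.4624 / 4
I_max = 0.1156

0.1156


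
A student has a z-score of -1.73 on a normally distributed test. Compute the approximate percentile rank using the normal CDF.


CDF(z) = 0.5 * (1 + erf(z/sqrt(2)))
erf(-1.2233) = -0.9164
CDF = 0.0418
Percentile rank = 0.0418 * 100 = 4.18

4.18


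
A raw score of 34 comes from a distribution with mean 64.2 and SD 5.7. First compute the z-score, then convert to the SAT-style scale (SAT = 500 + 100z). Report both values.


z = (X - mean) / SD = (34 - 64.2) / 5.7
z = -30.2 / 5.7
z = -5.2982
SAT-scale = SAT = 500 + 100z
Carry z at full precision (z = -30.2 / 5.7) into the conversion:
SAT-scale = 500 + 100 * (-30.2 / 5.7) = 500 + -3020 / 5.7
SAT-scale = 500 + -529.8246
SAT-scale = -29.8246

-29.8246


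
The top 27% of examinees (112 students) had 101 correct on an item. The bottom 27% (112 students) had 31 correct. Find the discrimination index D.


p_upper = 101/112 = 0.9018
p_lower = 31/112 = 0.2768
D = 0.9018 - 0.2768 = 0.625

0.625


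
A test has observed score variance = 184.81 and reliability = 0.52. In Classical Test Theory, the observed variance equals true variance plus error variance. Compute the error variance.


var_true = rxx * var_obs = 0.52 * 184.81 = 96.1012
var_error = var_obs - var_true
var_error = 184.81 - 96.1012
var_error = 88.7088

88.7088


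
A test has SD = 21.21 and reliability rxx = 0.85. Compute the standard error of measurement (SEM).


SEM = SD * sqrt(1 - rxx)
SEM = 21.21 * sqrt(1 - 0.85)
SEM = 21.21 * sqrt(0.15) = 21.21 * 0.387298
SEM = 8.2146

8.2146


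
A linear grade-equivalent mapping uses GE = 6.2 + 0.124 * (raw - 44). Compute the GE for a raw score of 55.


raw - median = 55 - 44 = 11
slope * diff = 0.124 * 11 = 1.364
GE = 6.2 + 1.364
GE = 7.564

7.564


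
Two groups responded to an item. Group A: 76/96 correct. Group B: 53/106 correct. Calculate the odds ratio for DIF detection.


Odds_A = 76/20 = 3.8
Odds_B = 53/53 = 1.0
OR = Odds_A / Odds_B = 3.8 / 1.0
Exactly, OR = (76 * 53) / (20 * 53) = 4028 / 1060
OR = 3.8

3.8


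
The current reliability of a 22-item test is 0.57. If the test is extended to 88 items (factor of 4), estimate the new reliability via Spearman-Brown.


r_new = (n * rxx) / (1 + (n-1) * rxx)
r_new = (4 * 0.57) / (1 + 3 * 0.57)
r_new = 2.28 / 2.71
r_new = 0.8413

0.8413


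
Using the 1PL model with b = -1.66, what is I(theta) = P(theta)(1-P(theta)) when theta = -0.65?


P = 1/(1+exp(-(-0.65--1.66))) = 0.733
I = P*(1-P) = 0.733 * 0.267
I = 0.1957

0.1957


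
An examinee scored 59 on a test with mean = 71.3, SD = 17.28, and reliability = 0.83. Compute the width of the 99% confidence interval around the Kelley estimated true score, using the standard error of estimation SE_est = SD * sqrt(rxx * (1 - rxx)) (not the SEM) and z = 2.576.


True score estimate = 0.83*59 + 0.17*71.3 = 61.091
SE_est = SD * sqrt(rxx * (1 - rxx)) = 17.28 * sqrt(0.83 * 0.17) = 17.28 * sqrt(0.1411) = 6.490935
CI = T_est +/- z * SE_est, so width = 2 * z * SE_est = 2 * 2.576 * 6.490935
Width = 33.4413

33.4413


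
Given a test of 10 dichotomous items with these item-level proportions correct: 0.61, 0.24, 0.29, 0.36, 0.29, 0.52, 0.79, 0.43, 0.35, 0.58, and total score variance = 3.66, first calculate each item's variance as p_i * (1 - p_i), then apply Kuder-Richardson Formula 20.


For each item, compute p_i * q_i:
  Item 1: 0.61 * 0.39 = 0.2379
  Item 2: 0.24 * 0.76 = 0.1824
  Item 3: 0.29 * 0.71 = 0.2059
  Item 4: 0.36 * 0.64 = 0.2304
  Item 5: 0.29 * 0.71 = 0.2059
  Item 6: 0.52 * 0.48 = 0.2496
  Item 7: 0.79 * 0.21 = 0.1659
  Item 8: 0.43 * 0.57 = 0.2451
  Item 9: 0.35 * 0.65 = 0.2275
  Item 10: 0.58 * 0.42 = 0.2436
Sum(p_i * q_i) = 0.2379 + 0.1824 + 0.2059 + 0.2304 + 0.2059 + 0.2496 + 0.1659 + 0.2451 + 0.2275 + 0.2436 = 2.1942
KR-20 = (k/(k-1)) * (1 - Sum(p_i*q_i) / Var_total)
= (10/9) * (1 - 2.1942/3.66)
= 1.1111 * 0.4005
KR-20 = 0.445

0.445


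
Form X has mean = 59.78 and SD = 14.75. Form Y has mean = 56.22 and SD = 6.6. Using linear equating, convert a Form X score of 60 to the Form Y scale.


slope = SD_Y / SD_X = 6.6 / 14.75 ~ 0.4475
intercept = mean_Y - slope * mean_X = 56.22 - (6.6 / 14.75) * 59.78 ~ 29.471
Y = slope * X + intercept. To avoid rounding drift from the rounded slope/intercept, evaluate the equivalent form Y = mean_Y + SD_Y * (X - mean_X) / SD_X at full precision:
Y = 56.22 + 6.6 * (60 - 59.78) / 14.75
Y = 56.22 + 6.6 * 0.22 / 14.75
Y = 56.22 + 1.452 / 14.75
Y = 56.22 + 0.0984
Y = 56.3184

56.3184


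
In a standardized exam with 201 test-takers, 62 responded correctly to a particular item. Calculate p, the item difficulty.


Item difficulty p = number correct / total examinees
p = 62 / 201
p = 0.3085

0.3085


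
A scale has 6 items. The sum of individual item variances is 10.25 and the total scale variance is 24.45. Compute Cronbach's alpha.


alpha = (k/(k-1)) * (1 - sum(si^2)/s_total^2)
= (6/5) * (1 - 10.25/24.45)
alpha = 0.6969

0.6969


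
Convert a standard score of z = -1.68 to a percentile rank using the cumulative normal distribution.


CDF(z) = 0.5 * (1 + erf(z/sqrt(2)))
erf(-1.1879) = -0.907
CDF = 0.0465
Percentile rank = 0.0465 * 100 = 4.65

4.65


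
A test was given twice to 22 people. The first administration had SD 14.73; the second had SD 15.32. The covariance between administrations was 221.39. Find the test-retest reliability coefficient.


r = cov(X,Y) / (SD_X * SD_Y)
r = 221.39 / (14.73 * 15.32)
r = 221.39 / 225.6636
r = 0.9811

0.9811


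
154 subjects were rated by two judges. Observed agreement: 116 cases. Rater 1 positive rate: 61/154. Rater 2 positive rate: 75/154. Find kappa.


P_o = 116/154 = 0.753247
P_e = (61*75 + 93*79) / 23716 = 0.502699
kappa = (P_o - P_e) / (1 - P_e)
kappa = (0.753247 - 0.502699) / (1 - 0.502699)
kappa = 0.5038

0.5038


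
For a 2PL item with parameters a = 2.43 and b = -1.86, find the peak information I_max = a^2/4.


For 2PL, max info at theta = b = -1.86
I_max = a^2 / 4 = 2.43^2 / 4
= 5.9049 / 4
I_max = 1.4762

1.4762


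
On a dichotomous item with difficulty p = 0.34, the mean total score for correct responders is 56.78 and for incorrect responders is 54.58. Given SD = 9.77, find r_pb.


q = 1 - p = 0.66
rpb = ((M1 - M0) / SD) * sqrt(p * q)
rpb = ((56.78 - 54.58) / 9.77) * sqrt(0.34 * 0.66)
rpb = 0.1067

0.1067


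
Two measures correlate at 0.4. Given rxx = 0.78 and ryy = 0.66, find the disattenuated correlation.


r_corrected = rxy / sqrt(rxx * ryy)
= 0.4 / sqrt(0.78 * 0.66)
= 0.4 / sqrt(0.5148)
= 0.4 / 0.717496
r_corrected = 0.5575

0.5575


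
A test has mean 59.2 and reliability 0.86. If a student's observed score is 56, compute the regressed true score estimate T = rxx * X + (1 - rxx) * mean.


T_est = rxx * X + (1 - rxx) * mean
T_est = 0.86 * 56 + 0.14 * 59.2
T_est = 48.16 + 8.288
T_est = 56.448

56.448


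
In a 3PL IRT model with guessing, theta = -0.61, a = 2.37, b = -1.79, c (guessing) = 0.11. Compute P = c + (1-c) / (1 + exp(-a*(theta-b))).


logit = 2.37*(-0.61 - -1.79) = 2.7966
P* = 1/(1 + exp(-2.7966)) = 0.9425
P = 0.11 + (1 - 0.11) * 0.9425
P = 0.9488

0.9488


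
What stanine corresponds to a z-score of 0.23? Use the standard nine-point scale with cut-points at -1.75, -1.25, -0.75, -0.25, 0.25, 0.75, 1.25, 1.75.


Stanine boundaries: [-1.75, -1.25, -0.75, -0.25, 0.25, 0.75, 1.25, 1.75]
z = 0.23
Check each boundary:
  z >= -1.75 -> could be stanine 2
  z >= -1.25 -> could be stanine 3
  z >= -0.75 -> could be stanine 4
  z >= -0.25 -> could be stanine 5
  z < 0.25
  z < 0.75
  z < 1.25
  z < 1.75
Highest qualifying boundary gives stanine = 5

5


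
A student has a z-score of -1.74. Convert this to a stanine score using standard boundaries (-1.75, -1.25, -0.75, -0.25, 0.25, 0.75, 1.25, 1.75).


Stanine boundaries: [-1.75, -1.25, -0.75, -0.25, 0.25, 0.75, 1.25, 1.75]
z = -1.74
Check each boundary:
  z >= -1.75 -> could be stanine 2
  z < -1.25
  z < -0.75
  z < -0.25
  z < 0.25
  z < 0.75
  z < 1.25
  z < 1.75
Highest qualifying boundary gives stanine = 2

2


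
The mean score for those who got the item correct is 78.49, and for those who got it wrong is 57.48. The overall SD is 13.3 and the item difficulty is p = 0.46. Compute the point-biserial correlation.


q = 1 - p = 0.54
rpb = ((M1 - M0) / SD) * sqrt(p * q)
rpb = ((78.49 - 57.48) / 13.3) * sqrt(0.46 * 0.54)
rpb = 0.7873

0.7873


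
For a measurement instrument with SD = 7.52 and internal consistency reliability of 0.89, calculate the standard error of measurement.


SEM = SD * sqrt(1 - rxx)
SEM = 7.52 * sqrt(1 - 0.89)
SEM = 7.52 * sqrt(0.11) = 7.52 * 0.331662
SEM = 2.4941

2.4941


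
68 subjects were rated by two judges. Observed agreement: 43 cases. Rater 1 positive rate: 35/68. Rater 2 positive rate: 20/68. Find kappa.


P_o = 43/68 = 0.632353
P_e = (35*20 + 33*48) / 4624 = 0.493945
kappa = (P_o - P_e) / (1 - P_e)
kappa = (0.632353 - 0.493945) / (1 - 0.493945)
kappa = 0.2735

0.2735


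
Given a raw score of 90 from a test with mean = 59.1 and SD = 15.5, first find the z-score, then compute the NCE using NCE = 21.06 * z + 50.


z = (X - mean) / SD = (90 - 59.1) / 15.5
z = 30.9 / 15.5
z = 1.9935
NCE = NCE = 21.06z + 50
Carry z at full precision (z = 30.9 / 15.5) into the conversion:
NCE = 21.06 * (30.9 / 15.5) + 50 = 650.754 / 15.5 + 50
NCE = 41.9841 + 50
NCE = 91.9841

91.9841


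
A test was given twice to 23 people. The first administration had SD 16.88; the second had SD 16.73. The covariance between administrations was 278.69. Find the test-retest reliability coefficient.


r = cov(X,Y) / (SD_X * SD_Y)
r = 278.69 / (16.88 * 16.73)
r = 278.69 / 282.4024
r = 0.9869

0.9869


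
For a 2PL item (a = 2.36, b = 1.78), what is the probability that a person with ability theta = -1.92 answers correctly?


a*(theta - b) = 2.36 * (-1.92 - 1.78) = -8.732
exp(--8.732) = 6198.1119
P = 1 / (1 + 6198.1119)
P = 0.0002

0.0002


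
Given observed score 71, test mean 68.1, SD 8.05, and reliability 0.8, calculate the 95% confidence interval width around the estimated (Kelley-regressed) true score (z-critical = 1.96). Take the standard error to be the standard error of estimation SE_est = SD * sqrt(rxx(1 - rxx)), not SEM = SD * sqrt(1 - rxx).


True score estimate = 0.8*71 + 0.2*68.1 = 70.42
SE_est = SD * sqrt(rxx * (1 - rxx)) = 8.05 * sqrt(0.8 * 0.2) = 8.05 * sqrt(0.16) = 3.22
CI = T_est +/- z * SE_est, so width = 2 * z * SE_est = 2 * 1.96 * 3.22
Width = 12.6224

12.6224


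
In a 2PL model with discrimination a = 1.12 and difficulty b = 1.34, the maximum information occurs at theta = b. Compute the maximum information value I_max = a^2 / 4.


For 2PL, max info at theta = b = 1.34
I_max = a^2 / 4 = 1.12^2 / 4
= 1.2544 / 4
I_max = 0.3136

0.3136


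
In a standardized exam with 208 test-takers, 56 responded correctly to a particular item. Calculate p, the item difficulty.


Item difficulty p = number correct / total examinees
p = 56 / 208
p = 0.2692

0.2692


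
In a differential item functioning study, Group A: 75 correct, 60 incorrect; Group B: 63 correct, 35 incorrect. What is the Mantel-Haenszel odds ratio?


Odds_A = 75/60 = 1.25
Odds_B = 63/35 = 1.8
OR = Odds_A / Odds_B = 1.25 / 1.8
Exactly, OR = (75 * 35) / (60 * 63) = 2625 / 3780
OR = 0.6944

0.6944


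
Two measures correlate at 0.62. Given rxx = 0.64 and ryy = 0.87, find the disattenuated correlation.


r_corrected = rxy / sqrt(rxx * ryy)
= 0.62 / sqrt(0.64 * 0.87)
= 0.62 / sqrt(0.5568)
= 0.62 / 0.74619
r_corrected = 0.8309

0.8309


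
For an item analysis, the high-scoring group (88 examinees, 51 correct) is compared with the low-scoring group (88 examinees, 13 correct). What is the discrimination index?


p_upper = 51/88 = 0.5795
p_lower = 13/88 = 0.1477
D = 0.5795 - 0.1477 = 0.4318

0.4318


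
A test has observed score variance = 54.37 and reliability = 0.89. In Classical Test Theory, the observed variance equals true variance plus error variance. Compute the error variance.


var_true = rxx * var_obs = 0.89 * 54.37 = 48.3893
var_error = var_obs - var_true
var_error = 54.37 - 48.3893
var_error = 5.9807

5.9807


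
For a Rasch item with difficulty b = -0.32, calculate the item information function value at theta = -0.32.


P = 1/(1+exp(-(-0.32--0.32))) = 0.5
I = P*(1-P) = 0.5 * 0.5
I = 0.25

0.25


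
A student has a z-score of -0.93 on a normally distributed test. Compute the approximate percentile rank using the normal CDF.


CDF(z) = 0.5 * (1 + erf(z/sqrt(2)))
erf(-0.6576) = -0.6476
CDF = 0.1762
Percentile rank = 0.1762 * 100 = 17.62

17.62


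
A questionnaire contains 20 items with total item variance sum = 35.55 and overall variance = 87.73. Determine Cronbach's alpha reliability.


alpha = (k/(k-1)) * (1 - sum(si^2)/s_total^2)
= (20/19) * (1 - 35.55/87.73)
alpha = 0.6261

0.6261


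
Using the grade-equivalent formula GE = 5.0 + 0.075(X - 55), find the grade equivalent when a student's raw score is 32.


raw - median = 32 - 55 = -23
slope * diff = 0.075 * -23 = -1.725
GE = 5.0 + -1.725
GE = 3.275

3.275


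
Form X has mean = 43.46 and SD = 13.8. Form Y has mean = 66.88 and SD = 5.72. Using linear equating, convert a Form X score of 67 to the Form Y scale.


slope = SD_Y / SD_X = 5.72 / 13.8 ~ 0.4145
intercept = mean_Y - slope * mean_X = 66.88 - (5.72 / 13.8) * 43.46 ~ 48.8661
Y = slope * X + intercept. To avoid rounding drift from the rounded slope/intercept, evaluate the equivalent form Y = mean_Y + SD_Y * (X - mean_X) / SD_X at full precision:
Y = 66.88 + 5.72 * (67 - 43.46) / 13.8
Y = 66.88 + 5.72 * 23.54 / 13.8
Y = 66.88 + 134.6488 / 13.8
Y = 66.88 + 9.7572
Y = 76.6372

76.6372


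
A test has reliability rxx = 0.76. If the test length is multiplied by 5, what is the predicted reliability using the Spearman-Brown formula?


r_new = (n * rxx) / (1 + (n-1) * rxx)
r_new = (5 * 0.76) / (1 + 4 * 0.76)
r_new = 3.8 / 4.04
r_new = 0.9406

0.9406


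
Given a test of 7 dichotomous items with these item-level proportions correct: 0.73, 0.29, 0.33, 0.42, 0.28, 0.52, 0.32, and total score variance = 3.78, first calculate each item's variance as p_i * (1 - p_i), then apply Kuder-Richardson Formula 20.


For each item, compute p_i * q_i:
  Item 1: 0.73 * 0.27 = 0.1971
  Item 2: 0.29 * 0.71 = 0.2059
  Item 3: 0.33 * 0.67 = 0.2211
  Item 4: 0.42 * 0.58 = 0.2436
  Item 5: 0.28 * 0.72 = 0.2016
  Item 6: 0.52 * 0.48 = 0.2496
  Item 7: 0.32 * 0.68 = 0.2176
Sum(p_i * q_i) = 0.1971 + 0.2059 + 0.2211 + 0.2436 + 0.2016 + 0.2496 + 0.2176 = 1.5365
KR-20 = (k/(k-1)) * (1 - Sum(p_i*q_i) / Var_total)
= (7/6) * (1 - 1.5365/3.78)
= 1.1667 * 0.5935
KR-20 = 0.6924

0.6924


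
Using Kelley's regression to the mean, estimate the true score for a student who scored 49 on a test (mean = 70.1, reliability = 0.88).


T_est = rxx * X + (1 - rxx) * mean
T_est = 0.88 * 49 + 0.12 * 70.1
T_est = 43.12 + 8.412
T_est = 51.532

51.532


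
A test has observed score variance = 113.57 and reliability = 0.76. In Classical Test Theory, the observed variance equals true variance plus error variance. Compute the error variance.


var_true = rxx * var_obs = 0.76 * 113.57 = 86.3132
var_error = var_obs - var_true
var_error = 113.57 - 86.3132
var_error = 27.2568

27.2568


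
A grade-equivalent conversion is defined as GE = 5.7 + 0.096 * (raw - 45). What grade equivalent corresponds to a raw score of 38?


raw - median = 38 - 45 = -7
slope * diff = 0.096 * -7 = -0.672
GE = 5.7 + -0.672
GE = 5.028

5.028


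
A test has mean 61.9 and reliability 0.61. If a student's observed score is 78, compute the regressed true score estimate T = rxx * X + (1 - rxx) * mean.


T_est = rxx * X + (1 - rxx) * mean
T_est = 0.61 * 78 + 0.39 * 61.9
T_est = 47.58 + 24.141
T_est = 71.721

71.721


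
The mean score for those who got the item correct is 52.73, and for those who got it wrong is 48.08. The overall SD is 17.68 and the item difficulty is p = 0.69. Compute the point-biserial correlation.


q = 1 - p = 0.31
rpb = ((M1 - M0) / SD) * sqrt(p * q)
rpb = ((52.73 - 48.08) / 17.68) * sqrt(0.69 * 0.31)
rpb = 0.1216

0.1216


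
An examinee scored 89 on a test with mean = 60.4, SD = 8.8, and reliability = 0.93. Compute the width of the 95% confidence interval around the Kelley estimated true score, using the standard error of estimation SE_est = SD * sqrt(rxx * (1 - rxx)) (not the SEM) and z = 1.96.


True score estimate = 0.93*89 + 0.07*60.4 = 86.998
SE_est = SD * sqrt(rxx * (1 - rxx)) = 8.8 * sqrt(0.93 * 0.07) = 8.8 * sqrt(0.0651) = 2.245294
CI = T_est +/- z * SE_est, so width = 2 * z * SE_est = 2 * 1.96 * 2.245294
Width = 8.8016

8.8016


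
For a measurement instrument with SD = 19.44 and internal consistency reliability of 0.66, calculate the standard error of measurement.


SEM = SD * sqrt(1 - rxx)
SEM = 19.44 * sqrt(1 - 0.66)
SEM = 19.44 * sqrt(0.34) = 19.44 * 0.583095
SEM = 11.3354

11.3354


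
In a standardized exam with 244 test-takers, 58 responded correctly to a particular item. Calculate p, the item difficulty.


Item difficulty p = number correct / total examinees
p = 58 / 244
p = 0.2377

0.2377


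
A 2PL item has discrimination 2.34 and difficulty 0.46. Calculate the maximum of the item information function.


For 2PL, max info at theta = b = 0.46
I_max = a^2 / 4 = 2.34^2 / 4
= 5.4756 / 4
I_max = 1.3689

1.3689


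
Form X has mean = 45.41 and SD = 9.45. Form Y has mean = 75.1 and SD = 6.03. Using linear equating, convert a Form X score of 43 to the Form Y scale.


slope = SD_Y / SD_X = 6.03 / 9.45 ~ 0.6381
intercept = mean_Y - slope * mean_X = 75.1 - (6.03 / 9.45) * 45.41 ~ 46.1241
Y = slope * X + intercept. To avoid rounding drift from the rounded slope/intercept, evaluate the equivalent form Y = mean_Y + SD_Y * (X - mean_X) / SD_X at full precision:
Y = 75.1 + 6.03 * (43 - 45.41) / 9.45
Y = 75.1 - 6.03 * 2.41 / 9.45
Y = 75.1 - 14.5323 / 9.45
Y = 75.1 - 1.5378
Y = 73.5622

73.5622


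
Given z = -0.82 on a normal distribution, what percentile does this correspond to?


CDF(z) = 0.5 * (1 + erf(z/sqrt(2)))
erf(-0.5798) = -0.5878
CDF = 0.2061
Percentile rank = 0.2061 * 100 = 20.61

20.61


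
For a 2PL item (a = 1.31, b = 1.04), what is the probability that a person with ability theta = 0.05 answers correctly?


a*(theta - b) = 1.31 * (0.05 - 1.04) = -1.2969
exp(--1.2969) = 3.6579
P = 1 / (1 + 3.6579)
P = 0.2147

0.2147


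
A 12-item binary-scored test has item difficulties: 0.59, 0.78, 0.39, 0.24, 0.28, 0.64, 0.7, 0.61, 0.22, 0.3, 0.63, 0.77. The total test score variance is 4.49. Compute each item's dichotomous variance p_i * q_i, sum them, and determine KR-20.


For each item, compute p_i * q_i:
  Item 1: 0.59 * 0.41 = 0.2419
  Item 2: 0.78 * 0.22 = 0.1716
  Item 3: 0.39 * 0.61 = 0.2379
  Item 4: 0.24 * 0.76 = 0.1824
  Item 5: 0.28 * 0.72 = 0.2016
  Item 6: 0.64 * 0.36 = 0.2304
  Item 7: 0.7 * 0.3 = 0.21
  Item 8: 0.61 * 0.39 = 0.2379
  Item 9: 0.22 * 0.78 = 0.1716
  Item 10: 0.3 * 0.7 = 0.21
  Item 11: 0.63 * 0.37 = 0.2331
  Item 12: 0.77 * 0.23 = 0.1771
Sum(p_i * q_i) = 0.2419 + 0.1716 + 0.2379 + 0.1824 + 0.2016 + 0.2304 + 0.21 + 0.2379 + 0.1716 + 0.21 + 0.2331 + 0.1771 = 2.5055
KR-20 = (k/(k-1)) * (1 - Sum(p_i*q_i) / Var_total)
= (12/11) * (1 - 2.5055/4.49)
= 1.0909 * 0.442
KR-20 = 0.4822

0.4822


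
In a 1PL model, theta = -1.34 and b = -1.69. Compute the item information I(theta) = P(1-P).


P = 1/(1+exp(-(-1.34--1.69))) = 0.5866
I = P*(1-P) = 0.5866 * 0.4134
I = 0.2425

0.2425


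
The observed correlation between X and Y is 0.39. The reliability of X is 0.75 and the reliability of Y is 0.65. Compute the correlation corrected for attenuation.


r_corrected = rxy / sqrt(rxx * ryy)
= 0.39 / sqrt(0.75 * 0.65)
= 0.39 / sqrt(0.4875)
= 0.39 / 0.698212
r_corrected = 0.5586

0.5586


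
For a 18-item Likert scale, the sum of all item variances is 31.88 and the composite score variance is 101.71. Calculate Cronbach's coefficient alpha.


alpha = (k/(k-1)) * (1 - sum(si^2)/s_total^2)
= (18/17) * (1 - 31.88/101.71)
alpha = 0.7269

0.7269


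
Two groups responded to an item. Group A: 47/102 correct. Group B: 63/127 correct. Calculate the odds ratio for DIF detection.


Odds_A = 47/55 = 0.8545
Odds_B = 63/64 = 0.9844
OR = Odds_A / Odds_B = 0.8545 / 0.9844
Exactly, OR = (47 * 64) / (55 * 63) = 3008 / 3465
OR = 0.8681

0.8681


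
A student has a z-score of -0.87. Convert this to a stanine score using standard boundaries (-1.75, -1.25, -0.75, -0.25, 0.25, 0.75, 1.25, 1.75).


Stanine boundaries: [-1.75, -1.25, -0.75, -0.25, 0.25, 0.75, 1.25, 1.75]
z = -0.87
Check each boundary:
  z >= -1.75 -> could be stanine 2
  z >= -1.25 -> could be stanine 3
  z < -0.75
  z < -0.25
  z < 0.25
  z < 0.75
  z < 1.25
  z < 1.75
Highest qualifying boundary gives stanine = 3

3


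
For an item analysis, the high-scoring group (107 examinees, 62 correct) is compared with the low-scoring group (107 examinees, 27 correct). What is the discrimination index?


p_upper = 62/107 = 0.5794
p_lower = 27/107 = 0.2523
D = 0.5794 - 0.2523 = 0.3271

0.3271


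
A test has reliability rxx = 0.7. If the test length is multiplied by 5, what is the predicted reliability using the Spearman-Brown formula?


r_new = (n * rxx) / (1 + (n-1) * rxx)
r_new = (5 * 0.7) / (1 + 4 * 0.7)
r_new = 3.5 / 3.8
r_new = 0.9211

0.9211


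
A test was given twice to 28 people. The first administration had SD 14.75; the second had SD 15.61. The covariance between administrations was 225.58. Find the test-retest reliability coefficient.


r = cov(X,Y) / (SD_X * SD_Y)
r = 225.58 / (14.75 * 15.61)
r = 225.58 / 230.2475
r = 0.9797

0.9797


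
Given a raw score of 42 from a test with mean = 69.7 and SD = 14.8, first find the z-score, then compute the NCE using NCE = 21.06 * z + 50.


z = (X - mean) / SD = (42 - 69.7) / 14.8
z = -27.7 / 14.8
z = -1.8716
NCE = NCE = 21.06z + 50
Carry z at full precision (z = -27.7 / 14.8) into the conversion:
NCE = 21.06 * (-27.7 / 14.8) + 50 = -583.362 / 14.8 + 50
NCE = -39.4164 + 50
NCE = 10.5836

10.5836


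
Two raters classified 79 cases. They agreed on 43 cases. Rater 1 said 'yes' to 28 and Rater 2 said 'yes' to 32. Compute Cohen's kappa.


P_o = 43/79 = 0.544304
P_e = (28*32 + 51*47) / 6241 = 0.52764
kappa = (P_o - P_e) / (1 - P_e)
kappa = (0.544304 - 0.52764) / (1 - 0.52764)
kappa = 0.0353

0.0353


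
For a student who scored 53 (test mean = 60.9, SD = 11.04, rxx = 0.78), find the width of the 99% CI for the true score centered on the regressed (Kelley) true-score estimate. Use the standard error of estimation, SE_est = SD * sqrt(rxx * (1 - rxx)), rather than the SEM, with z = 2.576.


True score estimate = 0.78*53 + 0.22*60.9 = 54.738
SE_est = SD * sqrt(rxx * (1 - rxx)) = 11.04 * sqrt(0.78 * 0.22) = 11.04 * sqrt(0.1716) = 4.573279
CI = T_est +/- z * SE_est, so width = 2 * z * SE_est = 2 * 2.576 * 4.573279
Width = 23.5615

23.5615


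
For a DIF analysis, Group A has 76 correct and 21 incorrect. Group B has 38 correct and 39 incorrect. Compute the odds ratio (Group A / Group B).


Odds_A = 76/21 = 3.619
Odds_B = 38/39 = 0.9744
OR = Odds_A / Odds_B = 3.619 / 0.9744
Exactly, OR = (76 * 39) / (21 * 38) = 2964 / 798
OR = 3.7143

3.7143


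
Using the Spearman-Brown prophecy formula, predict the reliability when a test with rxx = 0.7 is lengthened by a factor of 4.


r_new = (n * rxx) / (1 + (n-1) * rxx)
r_new = (4 * 0.7) / (1 + 3 * 0.7)
r_new = 2.8 / 3.1
r_new = 0.9032

0.9032


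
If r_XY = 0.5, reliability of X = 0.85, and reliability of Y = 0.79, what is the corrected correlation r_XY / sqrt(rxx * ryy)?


r_corrected = rxy / sqrt(rxx * ryy)
= 0.5 / sqrt(0.85 * 0.79)
= 0.5 / sqrt(0.6715)
= 0.5 / 0.819451
r_corrected = 0.6102

0.6102


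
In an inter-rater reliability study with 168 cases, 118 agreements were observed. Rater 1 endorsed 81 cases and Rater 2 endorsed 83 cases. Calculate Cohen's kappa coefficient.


P_o = 118/168 = 0.702381
P_e = (81*83 + 87*85) / 28224 = 0.500213
kappa = (P_o - P_e) / (1 - P_e)
kappa = (0.702381 - 0.500213) / (1 - 0.500213)
kappa = 0.4045

0.4045


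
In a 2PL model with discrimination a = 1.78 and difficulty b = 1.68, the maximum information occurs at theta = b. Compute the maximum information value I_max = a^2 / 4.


For 2PL, max info at theta = b = 1.68
I_max = a^2 / 4 = 1.78^2 / 4
= 3.1684 / 4
I_max = 0.7921

0.7921


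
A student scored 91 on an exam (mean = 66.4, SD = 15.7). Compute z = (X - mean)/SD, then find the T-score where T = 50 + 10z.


z = (X - mean) / SD = (91 - 66.4) / 15.7
z = 24.6 / 15.7
z = 1.5669
T-score = T = 50 + 10z
Carry z at full precision (z = 24.6 / 15.7) into the conversion:
T-score = 50 + 10 * (24.6 / 15.7) = 50 + 246 / 15.7
T-score = 50 + 15.6688
T-score = 65.6688

65.6688


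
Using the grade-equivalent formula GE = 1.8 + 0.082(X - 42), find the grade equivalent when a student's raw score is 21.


raw - median = 21 - 42 = -21
slope * diff = 0.082 * -21 = -1.722
GE = 1.8 + -1.722
GE = 0.078

0.078


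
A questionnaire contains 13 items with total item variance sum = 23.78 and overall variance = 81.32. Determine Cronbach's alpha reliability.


alpha = (k/(k-1)) * (1 - sum(si^2)/s_total^2)
= (13/12) * (1 - 23.78/81.32)
alpha = 0.7665

0.7665
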